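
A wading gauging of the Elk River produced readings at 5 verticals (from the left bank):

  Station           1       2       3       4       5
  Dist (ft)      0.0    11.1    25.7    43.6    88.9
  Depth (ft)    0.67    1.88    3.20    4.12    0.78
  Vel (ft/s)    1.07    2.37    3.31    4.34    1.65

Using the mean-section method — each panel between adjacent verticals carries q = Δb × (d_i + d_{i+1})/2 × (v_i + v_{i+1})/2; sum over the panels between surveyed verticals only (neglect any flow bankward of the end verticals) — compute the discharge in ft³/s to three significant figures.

713 ft³/s

Panel 1-2: Δb = 11.1 ft, d̄ = (0.67+1.88)/2 = 1.275, v̄ = (1.07+2.37)/2 = 1.72 → q = 11.1×1.275×1.72 = 24.34 ft³/s
Panel 2-3: Δb = 14.6 ft, d̄ = (1.88+3.20)/2 = 2.54, v̄ = (2.37+3.31)/2 = 2.84 → q = 14.6×2.54×2.84 = 105.3 ft³/s
Panel 3-4: Δb = 17.9 ft, d̄ = (3.20+4.12)/2 = 3.66, v̄ = (3.31+4.34)/2 = 3.825 → q = 17.9×3.66×3.825 = 250.6 ft³/s
Panel 4-5: Δb = 45.3 ft, d̄ = (4.12+0.78)/2 = 2.45, v̄ = (4.34+1.65)/2 = 2.995 → q = 45.3×2.45×2.995 = 332.4 ft³/s
Q = Σ q = 712.7 ft³/s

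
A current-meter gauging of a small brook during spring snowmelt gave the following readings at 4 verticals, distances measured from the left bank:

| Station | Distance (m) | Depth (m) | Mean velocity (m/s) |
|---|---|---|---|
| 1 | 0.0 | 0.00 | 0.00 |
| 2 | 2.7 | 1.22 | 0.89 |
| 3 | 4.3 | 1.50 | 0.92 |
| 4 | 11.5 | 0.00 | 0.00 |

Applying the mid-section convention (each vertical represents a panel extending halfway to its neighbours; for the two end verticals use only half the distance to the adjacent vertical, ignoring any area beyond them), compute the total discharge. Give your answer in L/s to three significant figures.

w_2 = (4.3 − 0.0)/2 = 2.15 m; q_2 = 0.89 × 1.22 × 2.15 = 2.334 m³/s
w_3 = (11.5 − 2.7)/2 = 4.4 m; q_3 = 0.92 × 1.50 × 4.4 = 6.072 m³/s
Stations 1, 4 contribute zero (depth or velocity is 0).
Q = Σ qᵢ = 8.406 m³/s
= 8.406 × 1000 = 8406 L/s

8410 L/s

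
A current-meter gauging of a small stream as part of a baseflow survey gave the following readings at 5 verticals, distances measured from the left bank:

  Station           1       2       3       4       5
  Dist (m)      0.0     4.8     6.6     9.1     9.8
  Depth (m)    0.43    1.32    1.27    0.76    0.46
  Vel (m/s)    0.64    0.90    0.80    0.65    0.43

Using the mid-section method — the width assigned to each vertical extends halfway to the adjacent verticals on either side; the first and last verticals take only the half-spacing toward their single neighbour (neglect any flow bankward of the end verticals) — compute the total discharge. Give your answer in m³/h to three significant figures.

w_1 = (4.8 − 0.0)/2 = 2.4 m; q_1 = 0.64 × 0.43 × 2.4 = 0.6605 m³/s
w_2 = (6.6 − 0.0)/2 = 3.3 m; q_2 = 0.90 × 1.32 × 3.3 = 3.920 m³/s
w_3 = (9.1 − 4.8)/2 = 2.15 m; q_3 = 0.80 × 1.27 × 2.15 = 2.184 m³/s
w_4 = (9.8 − 6.6)/2 = 1.6 m; q_4 = 0.65 × 0.76 × 1.6 = 0.7904 m³/s
w_5 = (9.8 − 9.1)/2 = 0.35 m; q_5 = 0.43 × 0.46 × 0.35 = 0.06923 m³/s
Q = Σ qᵢ = 7.625 m³/s
= 7.625 × 3600 = 27450 m³/h

27400 m³/h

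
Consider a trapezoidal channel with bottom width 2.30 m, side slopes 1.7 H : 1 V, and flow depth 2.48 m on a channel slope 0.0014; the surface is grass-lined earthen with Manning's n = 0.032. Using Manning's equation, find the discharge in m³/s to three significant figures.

A = (b + z·y)·y = (2.30 + 1.7×2.48)×2.48 = 16.16 m²
P = b + 2y√(1+z²) = 2.30 + 2×2.48×√(1+1.7²) = 12.08 m
R = A/P = 16.16/12.08 = 1.337 m
Q = (1/n)·A·R^(2/3)·S^(1/2) = (1/0.032) × 16.16 × 1.337^(2/3) × 0.0014^(1/2) = 22.94 m³/s

22.9 m³/s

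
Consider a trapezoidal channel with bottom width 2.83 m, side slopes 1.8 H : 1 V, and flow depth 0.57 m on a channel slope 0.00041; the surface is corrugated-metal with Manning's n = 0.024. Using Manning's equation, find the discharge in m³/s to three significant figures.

1.05 m³/s

A = (b + z·y)·y = (2.83 + 1.8×0.57)×0.57 = 2.198 m²
P = b + 2y√(1+z²) = 2.83 + 2×0.57×√(1+1.8²) = 5.177 m
R = A/P = 2.198/5.177 = 0.4245 m
Q = (1/n)·A·R^(2/3)·S^(1/2) = (1/0.024) × 2.198 × 0.4245^(2/3) × 0.00041^(1/2) = 1.047 m³/s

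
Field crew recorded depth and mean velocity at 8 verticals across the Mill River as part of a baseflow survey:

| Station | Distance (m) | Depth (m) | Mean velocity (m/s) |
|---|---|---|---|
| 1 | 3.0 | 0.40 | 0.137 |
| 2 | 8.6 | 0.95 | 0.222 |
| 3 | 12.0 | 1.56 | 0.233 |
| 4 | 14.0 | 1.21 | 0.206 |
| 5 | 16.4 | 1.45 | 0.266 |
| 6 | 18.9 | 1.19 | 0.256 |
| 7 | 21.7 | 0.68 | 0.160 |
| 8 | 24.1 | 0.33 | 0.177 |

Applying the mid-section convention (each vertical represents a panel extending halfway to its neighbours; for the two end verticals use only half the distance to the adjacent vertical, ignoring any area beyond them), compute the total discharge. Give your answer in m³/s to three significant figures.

4.74 m³/s

w_1 = (8.6 − 3.0)/2 = 2.8 m; q_1 = 0.137 × 0.40 × 2.8 = 0.1534 m³/s
w_2 = (12.0 − 3.0)/2 = 4.5 m; q_2 = 0.222 × 0.95 × 4.5 = 0.9491 m³/s
w_3 = (14.0 − 8.6)/2 = 2.7 m; q_3 = 0.233 × 1.56 × 2.7 = 0.9814 m³/s
w_4 = (16.4 − 12.0)/2 = 2.2 m; q_4 = 0.206 × 1.21 × 2.2 = 0.5484 m³/s
w_5 = (18.9 − 14.0)/2 = 2.45 m; q_5 = 0.266 × 1.45 × 2.45 = 0.9450 m³/s
w_6 = (21.7 − 16.4)/2 = 2.65 m; q_6 = 0.256 × 1.19 × 2.65 = 0.8073 m³/s
w_7 = (24.1 − 18.9)/2 = 2.6 m; q_7 = 0.160 × 0.68 × 2.6 = 0.2829 m³/s
w_8 = (24.1 − 21.7)/2 = 1.2 m; q_8 = 0.177 × 0.33 × 1.2 = 0.07009 m³/s
Q = Σ qᵢ = 4.737 m³/s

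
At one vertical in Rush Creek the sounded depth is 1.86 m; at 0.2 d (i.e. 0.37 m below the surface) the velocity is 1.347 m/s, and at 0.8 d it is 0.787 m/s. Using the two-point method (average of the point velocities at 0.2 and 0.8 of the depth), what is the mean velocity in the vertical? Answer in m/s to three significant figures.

v̄ = (1.347 + 0.787) / 2 = 1.067 m/s

1.07 m/s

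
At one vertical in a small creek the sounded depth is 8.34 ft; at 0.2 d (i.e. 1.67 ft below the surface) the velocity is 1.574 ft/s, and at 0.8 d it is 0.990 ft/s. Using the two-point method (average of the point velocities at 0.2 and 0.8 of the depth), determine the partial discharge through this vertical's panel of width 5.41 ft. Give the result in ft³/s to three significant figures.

57.8 ft³/s

v̄ = (1.574 + 0.990) / 2 = 1.282 ft/s
q = v̄ × d × w = 1.282 × 8.34 × 5.41 = 57.84 ft³/s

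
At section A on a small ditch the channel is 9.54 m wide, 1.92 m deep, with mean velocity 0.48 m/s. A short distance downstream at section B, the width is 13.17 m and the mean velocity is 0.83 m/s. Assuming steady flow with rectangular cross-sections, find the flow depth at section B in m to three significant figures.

Q = A₁V₁ = (9.54×1.92) × 0.48 = 8.792 m³/s
d₂ = Q/(b₂ V₂) = 8.792/(13.17×0.83) = 0.8043 m

0.804 m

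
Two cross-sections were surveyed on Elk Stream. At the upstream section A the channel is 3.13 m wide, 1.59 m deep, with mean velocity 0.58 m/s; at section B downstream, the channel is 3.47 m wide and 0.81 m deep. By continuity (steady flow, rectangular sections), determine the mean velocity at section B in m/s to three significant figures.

1.03 m/s

Q = A₁V₁ = (3.13×1.59) × 0.58 = 2.886 m³/s
A₂ = 3.47 × 0.81 = 2.811 m²
V₂ = Q/A₂ = 2.886/2.811 = 1.027 m/s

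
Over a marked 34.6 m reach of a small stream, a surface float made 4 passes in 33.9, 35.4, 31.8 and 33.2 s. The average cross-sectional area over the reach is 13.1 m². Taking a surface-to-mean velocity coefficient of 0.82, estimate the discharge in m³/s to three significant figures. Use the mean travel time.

t̄ = (33.9 + 35.4 + 31.8 + 33.2) / 4 = 33.575 s
v_surface = L / t̄ = 34.6 / 33.575 = 1.031 m/s
v_mean = 0.82 × 1.031 = 0.8450 m/s
Q = A × v_mean = 13.1 × 0.8450 = 11.07 m³/s

11.1 m³/s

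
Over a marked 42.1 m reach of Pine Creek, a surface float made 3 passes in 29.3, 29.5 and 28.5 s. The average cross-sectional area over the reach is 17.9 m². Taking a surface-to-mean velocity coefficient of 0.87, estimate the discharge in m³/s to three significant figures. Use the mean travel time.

22.5 m³/s

t̄ = (29.3 + 29.5 + 28.5) / 3 = 29.1 s
v_surface = L / t̄ = 42.1 / 29.1 = 1.447 m/s
v_mean = 0.87 × 1.447 = 1.259 m/s
Q = A × v_mean = 17.9 × 1.259 = 22.53 m³/s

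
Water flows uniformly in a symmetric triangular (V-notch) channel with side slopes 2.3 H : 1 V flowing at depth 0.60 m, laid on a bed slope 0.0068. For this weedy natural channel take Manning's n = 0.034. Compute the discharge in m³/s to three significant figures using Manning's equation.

A = z·y² = 2.3×0.60² = 0.8280 m²
P = 2y√(1+z²) = 2×0.60×√(1+2.3²) = 3.010 m
R = A/P = 0.8280/3.010 = 0.2751 m
Q = (1/n)·A·R^(2/3)·S^(1/2) = (1/0.034) × 0.8280 × 0.2751^(2/3) × 0.0068^(1/2) = 0.8495 m³/s

0.849 m³/s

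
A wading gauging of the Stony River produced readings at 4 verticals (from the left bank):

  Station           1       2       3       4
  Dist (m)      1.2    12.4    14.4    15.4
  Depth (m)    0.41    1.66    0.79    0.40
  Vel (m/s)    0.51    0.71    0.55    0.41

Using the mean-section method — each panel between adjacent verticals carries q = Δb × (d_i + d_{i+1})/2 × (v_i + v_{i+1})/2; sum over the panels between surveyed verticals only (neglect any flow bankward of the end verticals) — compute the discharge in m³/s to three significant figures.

Panel 1-2: Δb = 11.2 m, d̄ = (0.41+1.66)/2 = 1.035, v̄ = (0.51+0.71)/2 = 0.61 → q = 11.2×1.035×0.61 = 7.071 m³/s
Panel 2-3: Δb = 2 m, d̄ = (1.66+0.79)/2 = 1.225, v̄ = (0.71+0.55)/2 = 0.63 → q = 2×1.225×0.63 = 1.544 m³/s
Panel 3-4: Δb = 1 m, d̄ = (0.79+0.40)/2 = 0.595, v̄ = (0.55+0.41)/2 = 0.48 → q = 1×0.595×0.48 = 0.2856 m³/s
Q = Σ q = 8.900 m³/s

8.90 m³/s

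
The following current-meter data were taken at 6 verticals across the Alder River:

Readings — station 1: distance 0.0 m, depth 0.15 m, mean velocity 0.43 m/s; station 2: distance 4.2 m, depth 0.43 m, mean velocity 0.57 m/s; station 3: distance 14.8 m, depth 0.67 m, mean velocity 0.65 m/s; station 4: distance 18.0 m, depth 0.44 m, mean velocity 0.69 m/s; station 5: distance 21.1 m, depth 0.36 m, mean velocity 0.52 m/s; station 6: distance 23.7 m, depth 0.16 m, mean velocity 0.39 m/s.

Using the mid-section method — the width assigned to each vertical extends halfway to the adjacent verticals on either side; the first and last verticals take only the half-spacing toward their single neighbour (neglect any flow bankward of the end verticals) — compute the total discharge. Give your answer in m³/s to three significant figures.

6.53 m³/s

w_1 = (4.2 − 0.0)/2 = 2.1 m; q_1 = 0.43 × 0.15 × 2.1 = 0.1355 m³/s
w_2 = (14.8 − 0.0)/2 = 7.4 m; q_2 = 0.57 × 0.43 × 7.4 = 1.814 m³/s
w_3 = (18.0 − 4.2)/2 = 6.9 m; q_3 = 0.65 × 0.67 × 6.9 = 3.005 m³/s
w_4 = (21.1 − 14.8)/2 = 3.15 m; q_4 = 0.69 × 0.44 × 3.15 = 0.9563 m³/s
w_5 = (23.7 − 18.0)/2 = 2.85 m; q_5 = 0.52 × 0.36 × 2.85 = 0.5335 m³/s
w_6 = (23.7 − 21.1)/2 = 1.3 m; q_6 = 0.39 × 0.16 × 1.3 = 0.08112 m³/s
Q = Σ qᵢ = 6.525 m³/s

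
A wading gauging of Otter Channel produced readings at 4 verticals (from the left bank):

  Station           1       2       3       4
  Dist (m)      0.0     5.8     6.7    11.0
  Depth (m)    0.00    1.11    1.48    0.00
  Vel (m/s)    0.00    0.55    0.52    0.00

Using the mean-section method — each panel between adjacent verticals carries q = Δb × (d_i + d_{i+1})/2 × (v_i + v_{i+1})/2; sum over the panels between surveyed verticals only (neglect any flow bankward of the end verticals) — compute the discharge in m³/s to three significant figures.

2.34 m³/s

Panel 1-2: Δb = 5.8 m, d̄ = (0.00+1.11)/2 = 0.555, v̄ = (0.00+0.55)/2 = 0.275 → q = 5.8×0.555×0.275 = 0.8852 m³/s
Panel 2-3: Δb = 0.9 m, d̄ = (1.11+1.48)/2 = 1.295, v̄ = (0.55+0.52)/2 = 0.535 → q = 0.9×1.295×0.535 = 0.6235 m³/s
Panel 3-4: Δb = 4.3 m, d̄ = (1.48+0.00)/2 = 0.74, v̄ = (0.52+0.00)/2 = 0.26 → q = 4.3×0.74×0.26 = 0.8273 m³/s
Q = Σ q = 2.336 m³/s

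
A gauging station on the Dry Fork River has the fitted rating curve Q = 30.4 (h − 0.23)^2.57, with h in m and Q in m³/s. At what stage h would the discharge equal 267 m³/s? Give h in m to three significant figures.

2.56 m

h − h₀ = (Q/C)^(1/b) = (267/30.4)^(1/2.57) = 2.329 m
h = 0.23 + 2.329 = 2.559 m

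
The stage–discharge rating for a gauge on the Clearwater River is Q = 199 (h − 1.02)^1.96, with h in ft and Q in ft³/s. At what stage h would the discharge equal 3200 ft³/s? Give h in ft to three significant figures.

h − h₀ = (Q/C)^(1/b) = (3200/199)^(1/1.96) = 4.125 ft
h = 1.02 + 4.125 = 5.145 ft

5.15 ft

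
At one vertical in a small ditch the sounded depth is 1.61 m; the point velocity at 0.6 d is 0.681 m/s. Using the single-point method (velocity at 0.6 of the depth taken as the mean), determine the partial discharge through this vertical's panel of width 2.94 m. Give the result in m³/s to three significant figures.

v̄ = v₀.₆ = 0.681 m/s
q = v̄ × d × w = 0.6810 × 1.61 × 2.94 = 3.223 m³/s

3.22 m³/s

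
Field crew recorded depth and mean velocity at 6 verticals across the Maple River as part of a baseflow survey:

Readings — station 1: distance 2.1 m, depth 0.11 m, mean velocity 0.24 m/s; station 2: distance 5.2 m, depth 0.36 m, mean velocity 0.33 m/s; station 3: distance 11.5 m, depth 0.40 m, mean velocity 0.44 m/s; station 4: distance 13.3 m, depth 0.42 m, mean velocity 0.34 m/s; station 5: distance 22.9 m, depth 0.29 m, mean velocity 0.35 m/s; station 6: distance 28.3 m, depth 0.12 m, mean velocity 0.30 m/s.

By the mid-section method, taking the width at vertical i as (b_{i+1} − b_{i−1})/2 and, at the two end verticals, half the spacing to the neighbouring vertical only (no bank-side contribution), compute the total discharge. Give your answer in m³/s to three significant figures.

w_1 = (5.2 − 2.1)/2 = 1.55 m; q_1 = 0.24 × 0.11 × 1.55 = 0.04092 m³/s
w_2 = (11.5 − 2.1)/2 = 4.7 m; q_2 = 0.33 × 0.36 × 4.7 = 0.5584 m³/s
w_3 = (13.3 − 5.2)/2 = 4.05 m; q_3 = 0.44 × 0.40 × 4.05 = 0.7128 m³/s
w_4 = (22.9 − 11.5)/2 = 5.7 m; q_4 = 0.34 × 0.42 × 5.7 = 0.8140 m³/s
w_5 = (28.3 − 13.3)/2 = 7.5 m; q_5 = 0.35 × 0.29 × 7.5 = 0.7613 m³/s
w_6 = (28.3 − 22.9)/2 = 2.7 m; q_6 = 0.30 × 0.12 × 2.7 = 0.09720 m³/s
Q = Σ qᵢ = 2.984 m³/s

2.98 m³/s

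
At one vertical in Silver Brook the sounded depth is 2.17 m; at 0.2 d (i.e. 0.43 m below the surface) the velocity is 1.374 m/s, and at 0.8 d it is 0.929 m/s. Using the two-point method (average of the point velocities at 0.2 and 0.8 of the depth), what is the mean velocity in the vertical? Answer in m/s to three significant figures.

1.15 m/s

v̄ = (1.374 + 0.929) / 2 = 1.152 m/s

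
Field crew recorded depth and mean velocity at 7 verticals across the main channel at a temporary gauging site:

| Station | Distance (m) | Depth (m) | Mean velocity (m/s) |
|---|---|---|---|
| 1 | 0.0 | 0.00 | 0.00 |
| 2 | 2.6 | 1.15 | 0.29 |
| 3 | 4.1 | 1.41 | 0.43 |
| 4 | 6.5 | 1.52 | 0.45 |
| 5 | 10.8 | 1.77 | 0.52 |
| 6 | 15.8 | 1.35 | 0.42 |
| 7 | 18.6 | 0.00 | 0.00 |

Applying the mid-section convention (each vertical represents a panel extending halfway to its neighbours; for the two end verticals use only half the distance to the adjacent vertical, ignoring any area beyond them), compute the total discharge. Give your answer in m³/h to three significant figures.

38300 m³/h

w_2 = (4.1 − 0.0)/2 = 2.05 m; q_2 = 0.29 × 1.15 × 2.05 = 0.6837 m³/s
w_3 = (6.5 − 2.6)/2 = 1.95 m; q_3 = 0.43 × 1.41 × 1.95 = 1.182 m³/s
w_4 = (10.8 − 4.1)/2 = 3.35 m; q_4 = 0.45 × 1.52 × 3.35 = 2.291 m³/s
w_5 = (15.8 − 6.5)/2 = 4.65 m; q_5 = 0.52 × 1.77 × 4.65 = 4.280 m³/s
w_6 = (18.6 − 10.8)/2 = 3.9 m; q_6 = 0.42 × 1.35 × 3.9 = 2.211 m³/s
Stations 1, 7 contribute zero (depth or velocity is 0).
Q = Σ qᵢ = 10.65 m³/s
= 10.65 × 3600 = 38330 m³/h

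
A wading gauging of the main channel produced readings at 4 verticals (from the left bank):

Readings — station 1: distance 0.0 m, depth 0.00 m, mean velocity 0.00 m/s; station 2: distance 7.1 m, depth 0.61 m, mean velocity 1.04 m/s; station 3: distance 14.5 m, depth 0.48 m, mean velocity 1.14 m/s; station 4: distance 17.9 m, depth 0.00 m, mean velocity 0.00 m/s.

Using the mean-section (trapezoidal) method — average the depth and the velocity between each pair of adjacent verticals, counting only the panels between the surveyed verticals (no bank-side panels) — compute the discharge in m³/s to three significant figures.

5.99 m³/s

Panel 1-2: Δb = 7.1 m, d̄ = (0.00+0.61)/2 = 0.305, v̄ = (0.00+1.04)/2 = 0.52 → q = 7.1×0.305×0.52 = 1.126 m³/s
Panel 2-3: Δb = 7.4 m, d̄ = (0.61+0.48)/2 = 0.545, v̄ = (1.04+1.14)/2 = 1.09 → q = 7.4×0.545×1.09 = 4.396 m³/s
Panel 3-4: Δb = 3.4 m, d̄ = (0.48+0.00)/2 = 0.24, v̄ = (1.14+0.00)/2 = 0.57 → q = 3.4×0.24×0.57 = 0.4651 m³/s
Q = Σ q = 5.987 m³/s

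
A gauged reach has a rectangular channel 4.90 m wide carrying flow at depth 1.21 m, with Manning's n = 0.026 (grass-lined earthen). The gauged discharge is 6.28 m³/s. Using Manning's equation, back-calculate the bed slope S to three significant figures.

0.00100

A = b·y = 4.90 × 1.21 = 5.929 m²
P = b + 2y = 4.90 + 2×1.21 = 7.320 m
R = A/P = 5.929/7.320 = 0.8100 m
S = (Q·n / (1·A·R^(2/3)))² = (6.28×0.026 / (1×5.929×0.8689))² = 0.001004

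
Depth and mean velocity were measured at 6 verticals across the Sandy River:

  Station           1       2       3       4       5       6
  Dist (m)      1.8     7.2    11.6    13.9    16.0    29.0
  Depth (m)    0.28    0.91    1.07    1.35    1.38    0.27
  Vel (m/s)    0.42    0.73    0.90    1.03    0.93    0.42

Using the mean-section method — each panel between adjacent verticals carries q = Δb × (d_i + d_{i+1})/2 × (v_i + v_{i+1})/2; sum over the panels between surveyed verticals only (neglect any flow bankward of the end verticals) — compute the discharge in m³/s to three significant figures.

18.1 m³/s

Panel 1-2: Δb = 5.4 m, d̄ = (0.28+0.91)/2 = 0.595, v̄ = (0.42+0.73)/2 = 0.575 → q = 5.4×0.595×0.575 = 1.847 m³/s
Panel 2-3: Δb = 4.4 m, d̄ = (0.91+1.07)/2 = 0.99, v̄ = (0.73+0.90)/2 = 0.815 → q = 4.4×0.99×0.815 = 3.550 m³/s
Panel 3-4: Δb = 2.3 m, d̄ = (1.07+1.35)/2 = 1.21, v̄ = (0.90+1.03)/2 = 0.965 → q = 2.3×1.21×0.965 = 2.686 m³/s
Panel 4-5: Δb = 2.1 m, d̄ = (1.35+1.38)/2 = 1.365, v̄ = (1.03+0.93)/2 = 0.98 → q = 2.1×1.365×0.98 = 2.809 m³/s
Panel 5-6: Δb = 13 m, d̄ = (1.38+0.27)/2 = 0.825, v̄ = (0.93+0.42)/2 = 0.675 → q = 13×0.825×0.675 = 7.239 m³/s
Q = Σ q = 18.13 m³/s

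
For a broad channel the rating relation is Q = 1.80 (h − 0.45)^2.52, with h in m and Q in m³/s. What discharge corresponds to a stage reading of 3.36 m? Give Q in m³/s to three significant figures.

Q = 1.80 × (3.36 − 0.45)^2.52 = 1.80 × 2.91^2.52 = 26.56 m³/s

26.6 m³/s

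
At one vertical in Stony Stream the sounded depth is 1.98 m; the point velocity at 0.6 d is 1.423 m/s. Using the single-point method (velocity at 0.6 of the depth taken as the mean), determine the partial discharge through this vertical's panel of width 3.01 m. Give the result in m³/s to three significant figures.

8.48 m³/s

v̄ = v₀.₆ = 1.423 m/s
q = v̄ × d × w = 1.423 × 1.98 × 3.01 = 8.481 m³/s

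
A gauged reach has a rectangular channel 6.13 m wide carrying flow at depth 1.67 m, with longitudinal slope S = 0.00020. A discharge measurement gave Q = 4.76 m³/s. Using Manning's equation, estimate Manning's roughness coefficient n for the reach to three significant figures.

0.0320

A = b·y = 6.13 × 1.67 = 10.24 m²
P = b + 2y = 6.13 + 2×1.67 = 9.470 m
R = A/P = 10.24/9.470 = 1.081 m
n = (1/Q)·A·R^(2/3)·S^(1/2) = (1/4.76) × 10.24 × 1.053 × 0.01414 = 0.03204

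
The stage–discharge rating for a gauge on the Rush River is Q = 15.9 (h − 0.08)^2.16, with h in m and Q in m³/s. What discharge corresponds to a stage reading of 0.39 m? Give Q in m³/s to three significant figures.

Q = 15.9 × (0.39 − 0.08)^2.16 = 15.9 × 0.31^2.16 = 1.267 m³/s

1.27 m³/s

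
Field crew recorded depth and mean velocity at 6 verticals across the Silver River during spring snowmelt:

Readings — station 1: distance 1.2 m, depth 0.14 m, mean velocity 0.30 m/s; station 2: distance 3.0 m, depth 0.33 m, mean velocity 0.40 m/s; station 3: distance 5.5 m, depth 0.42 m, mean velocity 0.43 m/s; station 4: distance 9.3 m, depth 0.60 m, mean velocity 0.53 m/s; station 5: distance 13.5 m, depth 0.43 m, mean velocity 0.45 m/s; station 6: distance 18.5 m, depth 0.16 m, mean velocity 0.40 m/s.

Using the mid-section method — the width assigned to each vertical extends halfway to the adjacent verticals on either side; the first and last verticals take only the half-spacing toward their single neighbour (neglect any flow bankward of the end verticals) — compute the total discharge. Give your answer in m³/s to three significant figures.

w_1 = (3.0 − 1.2)/2 = 0.9 m; q_1 = 0.30 × 0.14 × 0.9 = 0.03780 m³/s
w_2 = (5.5 − 1.2)/2 = 2.15 m; q_2 = 0.40 × 0.33 × 2.15 = 0.2838 m³/s
w_3 = (9.3 − 3.0)/2 = 3.15 m; q_3 = 0.43 × 0.42 × 3.15 = 0.5689 m³/s
w_4 = (13.5 − 5.5)/2 = 4 m; q_4 = 0.53 × 0.60 × 4 = 1.272 m³/s
w_5 = (18.5 − 9.3)/2 = 4.6 m; q_5 = 0.45 × 0.43 × 4.6 = 0.8901 m³/s
w_6 = (18.5 − 13.5)/2 = 2.5 m; q_6 = 0.40 × 0.16 × 2.5 = 0.1600 m³/s
Q = Σ qᵢ = 3.213 m³/s

3.21 m³/s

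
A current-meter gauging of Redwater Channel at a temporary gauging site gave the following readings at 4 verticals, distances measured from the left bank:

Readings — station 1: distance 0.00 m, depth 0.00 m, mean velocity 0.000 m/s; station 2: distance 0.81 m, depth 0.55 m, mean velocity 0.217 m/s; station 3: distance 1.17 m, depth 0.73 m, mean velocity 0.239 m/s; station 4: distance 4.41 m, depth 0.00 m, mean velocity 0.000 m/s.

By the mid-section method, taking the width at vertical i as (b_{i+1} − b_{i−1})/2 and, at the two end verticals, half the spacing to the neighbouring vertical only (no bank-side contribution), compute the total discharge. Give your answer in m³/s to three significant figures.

w_2 = (1.17 − 0.00)/2 = 0.585 m; q_2 = 0.217 × 0.55 × 0.585 = 0.06982 m³/s
w_3 = (4.41 − 0.81)/2 = 1.8 m; q_3 = 0.239 × 0.73 × 1.8 = 0.3140 m³/s
Stations 1, 4 contribute zero (depth or velocity is 0).
Q = Σ qᵢ = 0.3839 m³/s

0.384 m³/s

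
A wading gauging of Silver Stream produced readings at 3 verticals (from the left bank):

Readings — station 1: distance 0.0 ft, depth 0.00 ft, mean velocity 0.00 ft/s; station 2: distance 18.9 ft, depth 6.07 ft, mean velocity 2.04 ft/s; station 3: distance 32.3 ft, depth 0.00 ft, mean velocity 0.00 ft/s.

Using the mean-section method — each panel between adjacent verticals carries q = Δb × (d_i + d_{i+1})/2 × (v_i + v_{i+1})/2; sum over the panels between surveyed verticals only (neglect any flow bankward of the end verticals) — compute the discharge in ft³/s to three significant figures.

Panel 1-2: Δb = 18.9 ft, d̄ = (0.00+6.07)/2 = 3.035, v̄ = (0.00+2.04)/2 = 1.02 → q = 18.9×3.035×1.02 = 58.51 ft³/s
Panel 2-3: Δb = 13.4 ft, d̄ = (6.07+0.00)/2 = 3.035, v̄ = (2.04+0.00)/2 = 1.02 → q = 13.4×3.035×1.02 = 41.48 ft³/s
Q = Σ q = 99.99 ft³/s

100 ft³/s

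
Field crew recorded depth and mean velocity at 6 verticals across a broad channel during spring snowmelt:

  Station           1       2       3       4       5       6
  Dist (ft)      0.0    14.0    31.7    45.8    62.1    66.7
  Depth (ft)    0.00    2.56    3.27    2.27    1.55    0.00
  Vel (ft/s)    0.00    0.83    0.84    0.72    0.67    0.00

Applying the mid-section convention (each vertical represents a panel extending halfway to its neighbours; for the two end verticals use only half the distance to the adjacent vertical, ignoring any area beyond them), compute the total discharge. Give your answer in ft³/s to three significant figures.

113 ft³/s

w_2 = (31.7 − 0.0)/2 = 15.85 ft; q_2 = 0.83 × 2.56 × 15.85 = 33.68 ft³/s
w_3 = (45.8 − 14.0)/2 = 15.9 ft; q_3 = 0.84 × 3.27 × 15.9 = 43.67 ft³/s
w_4 = (62.1 − 31.7)/2 = 15.2 ft; q_4 = 0.72 × 2.27 × 15.2 = 24.84 ft³/s
w_5 = (66.7 − 45.8)/2 = 10.45 ft; q_5 = 0.67 × 1.55 × 10.45 = 10.85 ft³/s
Stations 1, 6 contribute zero (depth or velocity is 0).
Q = Σ qᵢ = 113.0 ft³/s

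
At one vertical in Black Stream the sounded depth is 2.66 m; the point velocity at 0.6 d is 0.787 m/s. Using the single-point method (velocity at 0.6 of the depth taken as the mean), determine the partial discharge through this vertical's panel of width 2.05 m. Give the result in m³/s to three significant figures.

4.29 m³/s

v̄ = v₀.₆ = 0.787 m/s
q = v̄ × d × w = 0.7870 × 2.66 × 2.05 = 4.292 m³/s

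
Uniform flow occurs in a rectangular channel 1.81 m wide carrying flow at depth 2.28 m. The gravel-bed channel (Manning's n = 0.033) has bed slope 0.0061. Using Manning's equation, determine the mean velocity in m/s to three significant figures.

1.77 m/s

A = b·y = 1.81 × 2.28 = 4.127 m²
P = b + 2y = 1.81 + 2×2.28 = 6.370 m
R = A/P = 4.127/6.370 = 0.6478 m
Q = (1/n)·A·R^(2/3)·S^(1/2) = (1/0.033) × 4.127 × 0.6478^(2/3) × 0.0061^(1/2) = 7.313 m³/s
V = Q/A = 7.313/4.127 = 1.772 m/s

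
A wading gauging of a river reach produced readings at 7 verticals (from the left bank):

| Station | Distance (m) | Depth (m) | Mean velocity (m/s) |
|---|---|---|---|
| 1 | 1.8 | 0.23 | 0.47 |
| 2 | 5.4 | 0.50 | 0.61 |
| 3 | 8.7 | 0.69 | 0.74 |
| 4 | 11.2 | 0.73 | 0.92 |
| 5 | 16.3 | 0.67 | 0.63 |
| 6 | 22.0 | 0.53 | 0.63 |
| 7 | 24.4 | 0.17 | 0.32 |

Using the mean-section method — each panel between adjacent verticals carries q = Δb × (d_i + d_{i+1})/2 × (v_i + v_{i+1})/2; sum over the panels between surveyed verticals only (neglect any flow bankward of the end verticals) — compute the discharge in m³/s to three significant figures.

Panel 1-2: Δb = 3.6 m, d̄ = (0.23+0.50)/2 = 0.365, v̄ = (0.47+0.61)/2 = 0.54 → q = 3.6×0.365×0.54 = 0.7096 m³/s
Panel 2-3: Δb = 3.3 m, d̄ = (0.50+0.69)/2 = 0.595, v̄ = (0.61+0.74)/2 = 0.675 → q = 3.3×0.595×0.675 = 1.325 m³/s
Panel 3-4: Δb = 2.5 m, d̄ = (0.69+0.73)/2 = 0.71, v̄ = (0.74+0.92)/2 = 0.83 → q = 2.5×0.71×0.83 = 1.473 m³/s
Panel 4-5: Δb = 5.1 m, d̄ = (0.73+0.67)/2 = 0.7, v̄ = (0.92+0.63)/2 = 0.775 → q = 5.1×0.7×0.775 = 2.767 m³/s
Panel 5-6: Δb = 5.7 m, d̄ = (0.67+0.53)/2 = 0.6, v̄ = (0.63+0.63)/2 = 0.63 → q = 5.7×0.6×0.63 = 2.155 m³/s
Panel 6-7: Δb = 2.4 m, d̄ = (0.53+0.17)/2 = 0.35, v̄ = (0.63+0.32)/2 = 0.475 → q = 2.4×0.35×0.475 = 0.3990 m³/s
Q = Σ q = 8.829 m³/s

8.83 m³/s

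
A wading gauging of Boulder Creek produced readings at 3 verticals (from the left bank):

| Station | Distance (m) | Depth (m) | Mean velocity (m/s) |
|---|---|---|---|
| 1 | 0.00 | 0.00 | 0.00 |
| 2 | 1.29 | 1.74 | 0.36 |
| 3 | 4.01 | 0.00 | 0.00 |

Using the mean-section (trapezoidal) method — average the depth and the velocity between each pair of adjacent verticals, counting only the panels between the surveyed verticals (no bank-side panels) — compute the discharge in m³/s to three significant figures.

0.628 m³/s

Panel 1-2: Δb = 1.29 m, d̄ = (0.00+1.74)/2 = 0.87, v̄ = (0.00+0.36)/2 = 0.18 → q = 1.29×0.87×0.18 = 0.2020 m³/s
Panel 2-3: Δb = 2.72 m, d̄ = (1.74+0.00)/2 = 0.87, v̄ = (0.36+0.00)/2 = 0.18 → q = 2.72×0.87×0.18 = 0.4260 m³/s
Q = Σ q = 0.6280 m³/s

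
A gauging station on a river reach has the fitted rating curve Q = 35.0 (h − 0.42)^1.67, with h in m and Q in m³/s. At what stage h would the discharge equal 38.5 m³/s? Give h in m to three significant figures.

h − h₀ = (Q/C)^(1/b) = (38.5/35.0)^(1/1.67) = 1.059 m
h = 0.42 + 1.059 = 1.479 m

1.48 m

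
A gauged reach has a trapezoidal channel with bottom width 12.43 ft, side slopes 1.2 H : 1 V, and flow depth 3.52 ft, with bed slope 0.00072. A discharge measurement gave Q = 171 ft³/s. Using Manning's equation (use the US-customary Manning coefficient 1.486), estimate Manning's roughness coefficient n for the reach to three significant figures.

0.0252

A = (b + z·y)·y = (12.43 + 1.2×3.52)×3.52 = 58.62 ft²
P = b + 2y√(1+z²) = 12.43 + 2×3.52×√(1+1.2²) = 23.43 ft
R = A/P = 58.62/23.43 = 2.502 ft
n = (1.486/Q)·A·R^(2/3)·S^(1/2) = (1.486/171) × 58.62 × 1.843 × 0.02683 = 0.02520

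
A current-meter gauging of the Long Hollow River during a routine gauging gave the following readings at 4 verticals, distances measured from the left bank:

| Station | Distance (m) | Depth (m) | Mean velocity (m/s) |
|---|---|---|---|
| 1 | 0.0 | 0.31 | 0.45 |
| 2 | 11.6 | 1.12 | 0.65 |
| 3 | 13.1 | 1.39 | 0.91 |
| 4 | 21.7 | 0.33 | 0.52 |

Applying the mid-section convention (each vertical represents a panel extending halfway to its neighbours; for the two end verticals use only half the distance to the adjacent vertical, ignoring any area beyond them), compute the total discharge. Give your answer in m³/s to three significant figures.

w_1 = (11.6 − 0.0)/2 = 5.8 m; q_1 = 0.45 × 0.31 × 5.8 = 0.8091 m³/s
w_2 = (13.1 − 0.0)/2 = 6.55 m; q_2 = 0.65 × 1.12 × 6.55 = 4.768 m³/s
w_3 = (21.7 − 11.6)/2 = 5.05 m; q_3 = 0.91 × 1.39 × 5.05 = 6.388 m³/s
w_4 = (21.7 − 13.1)/2 = 4.3 m; q_4 = 0.52 × 0.33 × 4.3 = 0.7379 m³/s
Q = Σ qᵢ = 12.70 m³/s

12.7 m³/s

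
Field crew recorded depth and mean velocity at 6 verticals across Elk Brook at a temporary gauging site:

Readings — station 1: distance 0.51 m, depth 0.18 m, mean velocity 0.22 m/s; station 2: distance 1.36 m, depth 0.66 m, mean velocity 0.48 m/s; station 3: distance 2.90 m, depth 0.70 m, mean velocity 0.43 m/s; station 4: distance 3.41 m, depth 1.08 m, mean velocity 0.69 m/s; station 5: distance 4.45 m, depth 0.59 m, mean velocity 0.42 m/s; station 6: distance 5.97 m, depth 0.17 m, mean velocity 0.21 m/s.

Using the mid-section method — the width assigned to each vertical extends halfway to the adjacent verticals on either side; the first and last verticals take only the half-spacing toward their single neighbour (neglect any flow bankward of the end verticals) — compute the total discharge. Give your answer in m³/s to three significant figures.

1.63 m³/s

w_1 = (1.36 − 0.51)/2 = 0.425 m; q_1 = 0.22 × 0.18 × 0.425 = 0.01683 m³/s
w_2 = (2.90 − 0.51)/2 = 1.195 m; q_2 = 0.48 × 0.66 × 1.195 = 0.3786 m³/s
w_3 = (3.41 − 1.36)/2 = 1.025 m; q_3 = 0.43 × 0.70 × 1.025 = 0.3085 m³/s
w_4 = (4.45 − 2.90)/2 = 0.775 m; q_4 = 0.69 × 1.08 × 0.775 = 0.5775 m³/s
w_5 = (5.97 − 3.41)/2 = 1.28 m; q_5 = 0.42 × 0.59 × 1.28 = 0.3172 m³/s
w_6 = (5.97 − 4.45)/2 = 0.76 m; q_6 = 0.21 × 0.17 × 0.76 = 0.02713 m³/s
Q = Σ qᵢ = 1.626 m³/s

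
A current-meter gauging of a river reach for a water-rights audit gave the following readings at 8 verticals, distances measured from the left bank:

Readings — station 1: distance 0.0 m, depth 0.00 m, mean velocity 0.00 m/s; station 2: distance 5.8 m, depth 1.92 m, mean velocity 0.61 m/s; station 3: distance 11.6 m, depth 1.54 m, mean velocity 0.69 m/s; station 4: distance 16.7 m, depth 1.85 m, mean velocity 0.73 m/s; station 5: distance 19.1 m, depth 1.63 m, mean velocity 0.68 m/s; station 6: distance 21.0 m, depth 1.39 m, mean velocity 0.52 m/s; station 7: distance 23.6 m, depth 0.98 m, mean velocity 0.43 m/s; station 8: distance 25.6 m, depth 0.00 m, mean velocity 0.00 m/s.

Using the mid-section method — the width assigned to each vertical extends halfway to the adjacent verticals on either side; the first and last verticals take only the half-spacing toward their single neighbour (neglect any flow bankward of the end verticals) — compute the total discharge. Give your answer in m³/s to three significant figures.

w_2 = (11.6 − 0.0)/2 = 5.8 m; q_2 = 0.61 × 1.92 × 5.8 = 6.793 m³/s
w_3 = (16.7 − 5.8)/2 = 5.45 m; q_3 = 0.69 × 1.54 × 5.45 = 5.791 m³/s
w_4 = (19.1 − 11.6)/2 = 3.75 m; q_4 = 0.73 × 1.85 × 3.75 = 5.064 m³/s
w_5 = (21.0 − 16.7)/2 = 2.15 m; q_5 = 0.68 × 1.63 × 2.15 = 2.383 m³/s
w_6 = (23.6 − 19.1)/2 = 2.25 m; q_6 = 0.52 × 1.39 × 2.25 = 1.626 m³/s
w_7 = (25.6 − 21.0)/2 = 2.3 m; q_7 = 0.43 × 0.98 × 2.3 = 0.9692 m³/s
Stations 1, 8 contribute zero (depth or velocity is 0).
Q = Σ qᵢ = 22.63 m³/s

22.6 m³/s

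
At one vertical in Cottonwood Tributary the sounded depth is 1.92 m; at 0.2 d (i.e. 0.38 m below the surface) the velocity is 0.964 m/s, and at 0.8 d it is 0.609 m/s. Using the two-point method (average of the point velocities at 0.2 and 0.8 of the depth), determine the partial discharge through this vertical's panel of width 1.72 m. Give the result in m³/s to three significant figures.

v̄ = (0.964 + 0.609) / 2 = 0.7865 m/s
q = v̄ × d × w = 0.7865 × 1.92 × 1.72 = 2.597 m³/s

2.60 m³/s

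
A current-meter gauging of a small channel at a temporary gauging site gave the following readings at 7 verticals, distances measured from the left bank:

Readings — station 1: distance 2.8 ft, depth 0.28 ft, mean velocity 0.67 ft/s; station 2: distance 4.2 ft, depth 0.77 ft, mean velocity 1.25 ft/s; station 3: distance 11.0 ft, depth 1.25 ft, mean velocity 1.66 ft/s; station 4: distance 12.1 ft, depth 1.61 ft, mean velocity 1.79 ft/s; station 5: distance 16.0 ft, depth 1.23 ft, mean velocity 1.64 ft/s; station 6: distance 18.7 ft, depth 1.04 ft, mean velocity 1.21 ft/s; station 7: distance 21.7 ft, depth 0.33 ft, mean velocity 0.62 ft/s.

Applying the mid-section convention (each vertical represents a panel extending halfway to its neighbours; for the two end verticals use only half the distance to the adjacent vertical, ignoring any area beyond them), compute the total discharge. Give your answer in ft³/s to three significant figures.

30.0 ft³/s

w_1 = (4.2 − 2.8)/2 = 0.7 ft; q_1 = 0.67 × 0.28 × 0.7 = 0.1313 ft³/s
w_2 = (11.0 − 2.8)/2 = 4.1 ft; q_2 = 1.25 × 0.77 × 4.1 = 3.946 ft³/s
w_3 = (12.1 − 4.2)/2 = 3.95 ft; q_3 = 1.66 × 1.25 × 3.95 = 8.196 ft³/s
w_4 = (16.0 − 11.0)/2 = 2.5 ft; q_4 = 1.79 × 1.61 × 2.5 = 7.205 ft³/s
w_5 = (18.7 − 12.1)/2 = 3.3 ft; q_5 = 1.64 × 1.23 × 3.3 = 6.657 ft³/s
w_6 = (21.7 − 16.0)/2 = 2.85 ft; q_6 = 1.21 × 1.04 × 2.85 = 3.586 ft³/s
w_7 = (21.7 − 18.7)/2 = 1.5 ft; q_7 = 0.62 × 0.33 × 1.5 = 0.3069 ft³/s
Q = Σ qᵢ = 30.03 ft³/s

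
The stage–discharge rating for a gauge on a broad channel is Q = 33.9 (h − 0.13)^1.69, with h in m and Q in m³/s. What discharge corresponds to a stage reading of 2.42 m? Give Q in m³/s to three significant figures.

138 m³/s

Q = 33.9 × (2.42 − 0.13)^1.69 = 33.9 × 2.29^1.69 = 137.5 m³/s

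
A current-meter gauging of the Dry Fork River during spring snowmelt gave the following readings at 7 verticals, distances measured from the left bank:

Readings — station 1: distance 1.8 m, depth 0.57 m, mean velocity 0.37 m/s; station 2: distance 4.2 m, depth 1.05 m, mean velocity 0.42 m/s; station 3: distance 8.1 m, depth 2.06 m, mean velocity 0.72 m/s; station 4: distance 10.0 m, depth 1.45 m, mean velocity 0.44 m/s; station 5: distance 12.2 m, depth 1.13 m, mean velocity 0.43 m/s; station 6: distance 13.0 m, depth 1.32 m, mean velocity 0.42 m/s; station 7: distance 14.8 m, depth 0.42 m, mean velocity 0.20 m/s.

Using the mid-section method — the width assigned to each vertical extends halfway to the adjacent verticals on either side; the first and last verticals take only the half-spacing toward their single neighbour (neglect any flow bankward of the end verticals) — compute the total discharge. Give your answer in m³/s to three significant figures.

8.78 m³/s

w_1 = (4.2 − 1.8)/2 = 1.2 m; q_1 = 0.37 × 0.57 × 1.2 = 0.2531 m³/s
w_2 = (8.1 − 1.8)/2 = 3.15 m; q_2 = 0.42 × 1.05 × 3.15 = 1.389 m³/s
w_3 = (10.0 − 4.2)/2 = 2.9 m; q_3 = 0.72 × 2.06 × 2.9 = 4.301 m³/s
w_4 = (12.2 − 8.1)/2 = 2.05 m; q_4 = 0.44 × 1.45 × 2.05 = 1.308 m³/s
w_5 = (13.0 − 10.0)/2 = 1.5 m; q_5 = 0.43 × 1.13 × 1.5 = 0.7289 m³/s
w_6 = (14.8 − 12.2)/2 = 1.3 m; q_6 = 0.42 × 1.32 × 1.3 = 0.7207 m³/s
w_7 = (14.8 − 13.0)/2 = 0.9 m; q_7 = 0.20 × 0.42 × 0.9 = 0.07560 m³/s
Q = Σ qᵢ = 8.777 m³/s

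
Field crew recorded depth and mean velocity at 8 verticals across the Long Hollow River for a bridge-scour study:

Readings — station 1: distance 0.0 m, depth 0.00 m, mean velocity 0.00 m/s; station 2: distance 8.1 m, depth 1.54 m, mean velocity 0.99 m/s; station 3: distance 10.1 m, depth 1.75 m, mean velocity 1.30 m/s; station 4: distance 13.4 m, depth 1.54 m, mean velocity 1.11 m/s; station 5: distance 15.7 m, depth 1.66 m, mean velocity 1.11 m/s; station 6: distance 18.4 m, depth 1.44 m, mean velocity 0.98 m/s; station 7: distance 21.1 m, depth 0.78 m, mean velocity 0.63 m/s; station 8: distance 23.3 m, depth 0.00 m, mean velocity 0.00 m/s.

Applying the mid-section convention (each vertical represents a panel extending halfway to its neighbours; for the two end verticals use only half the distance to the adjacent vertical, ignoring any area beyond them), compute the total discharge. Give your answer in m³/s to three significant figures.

28.1 m³/s

w_2 = (10.1 − 0.0)/2 = 5.05 m; q_2 = 0.99 × 1.54 × 5.05 = 7.699 m³/s
w_3 = (13.4 − 8.1)/2 = 2.65 m; q_3 = 1.30 × 1.75 × 2.65 = 6.029 m³/s
w_4 = (15.7 − 10.1)/2 = 2.8 m; q_4 = 1.11 × 1.54 × 2.8 = 4.786 m³/s
w_5 = (18.4 − 13.4)/2 = 2.5 m; q_5 = 1.11 × 1.66 × 2.5 = 4.607 m³/s
w_6 = (21.1 − 15.7)/2 = 2.7 m; q_6 = 0.98 × 1.44 × 2.7 = 3.810 m³/s
w_7 = (23.3 − 18.4)/2 = 2.45 m; q_7 = 0.63 × 0.78 × 2.45 = 1.204 m³/s
Stations 1, 8 contribute zero (depth or velocity is 0).
Q = Σ qᵢ = 28.13 m³/s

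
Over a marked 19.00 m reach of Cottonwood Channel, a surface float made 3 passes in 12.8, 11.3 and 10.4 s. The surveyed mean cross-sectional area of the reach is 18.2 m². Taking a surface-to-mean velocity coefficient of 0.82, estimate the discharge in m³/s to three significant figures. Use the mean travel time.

24.7 m³/s

t̄ = (12.8 + 11.3 + 10.4) / 3 = 11.5 s
v_surface = L / t̄ = 19.00 / 11.5 = 1.652 m/s
v_mean = 0.82 × 1.652 = 1.355 m/s
Q = A × v_mean = 18.2 × 1.355 = 24.66 m³/s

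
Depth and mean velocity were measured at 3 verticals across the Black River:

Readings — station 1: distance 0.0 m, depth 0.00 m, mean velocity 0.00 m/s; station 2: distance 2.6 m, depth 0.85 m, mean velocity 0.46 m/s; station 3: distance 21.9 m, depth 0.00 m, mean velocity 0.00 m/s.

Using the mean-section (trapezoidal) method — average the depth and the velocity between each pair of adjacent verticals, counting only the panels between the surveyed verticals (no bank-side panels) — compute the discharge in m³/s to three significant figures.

2.14 m³/s

Panel 1-2: Δb = 2.6 m, d̄ = (0.00+0.85)/2 = 0.425, v̄ = (0.00+0.46)/2 = 0.23 → q = 2.6×0.425×0.23 = 0.2542 m³/s
Panel 2-3: Δb = 19.3 m, d̄ = (0.85+0.00)/2 = 0.425, v̄ = (0.46+0.00)/2 = 0.23 → q = 19.3×0.425×0.23 = 1.887 m³/s
Q = Σ q = 2.141 m³/s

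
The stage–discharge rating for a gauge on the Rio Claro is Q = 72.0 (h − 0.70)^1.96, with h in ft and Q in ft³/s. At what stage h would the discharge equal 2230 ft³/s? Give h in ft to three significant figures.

6.46 ft

h − h₀ = (Q/C)^(1/b) = (2230/72.0)^(1/1.96) = 5.764 ft
h = 0.70 + 5.764 = 6.464 ft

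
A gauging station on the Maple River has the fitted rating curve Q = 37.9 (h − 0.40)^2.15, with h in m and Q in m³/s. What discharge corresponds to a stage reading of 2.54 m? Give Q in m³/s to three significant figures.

Q = 37.9 × (2.54 − 0.40)^2.15 = 37.9 × 2.14^2.15 = 194.5 m³/s

195 m³/s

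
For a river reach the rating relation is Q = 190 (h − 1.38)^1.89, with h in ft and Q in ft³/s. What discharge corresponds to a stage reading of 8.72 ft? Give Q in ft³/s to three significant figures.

Q = 190 × (8.72 − 1.38)^1.89 = 190 × 7.34^1.89 = 8221 ft³/s

8220 ft³/s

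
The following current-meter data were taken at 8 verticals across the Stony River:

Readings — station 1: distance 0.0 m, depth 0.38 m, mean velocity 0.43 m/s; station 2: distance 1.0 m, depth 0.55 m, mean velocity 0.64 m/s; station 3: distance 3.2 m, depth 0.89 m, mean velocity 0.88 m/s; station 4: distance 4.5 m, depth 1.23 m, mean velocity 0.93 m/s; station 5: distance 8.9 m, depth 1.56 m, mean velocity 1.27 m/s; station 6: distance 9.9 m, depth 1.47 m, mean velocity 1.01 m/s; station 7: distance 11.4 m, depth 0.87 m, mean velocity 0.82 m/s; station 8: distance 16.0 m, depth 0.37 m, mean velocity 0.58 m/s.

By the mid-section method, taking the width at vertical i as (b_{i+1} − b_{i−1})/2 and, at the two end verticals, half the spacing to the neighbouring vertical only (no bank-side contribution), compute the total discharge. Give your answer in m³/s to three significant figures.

w_1 = (1.0 − 0.0)/2 = 0.5 m; q_1 = 0.43 × 0.38 × 0.5 = 0.08170 m³/s
w_2 = (3.2 − 0.0)/2 = 1.6 m; q_2 = 0.64 × 0.55 × 1.6 = 0.5632 m³/s
w_3 = (4.5 − 1.0)/2 = 1.75 m; q_3 = 0.88 × 0.89 × 1.75 = 1.371 m³/s
w_4 = (8.9 − 3.2)/2 = 2.85 m; q_4 = 0.93 × 1.23 × 2.85 = 3.260 m³/s
w_5 = (9.9 − 4.5)/2 = 2.7 m; q_5 = 1.27 × 1.56 × 2.7 = 5.349 m³/s
w_6 = (11.4 − 8.9)/2 = 1.25 m; q_6 = 1.01 × 1.47 × 1.25 = 1.856 m³/s
w_7 = (16.0 − 9.9)/2 = 3.05 m; q_7 = 0.82 × 0.87 × 3.05 = 2.176 m³/s
w_8 = (16.0 − 11.4)/2 = 2.3 m; q_8 = 0.58 × 0.37 × 2.3 = 0.4936 m³/s
Q = Σ qᵢ = 15.15 m³/s

15.2 m³/s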